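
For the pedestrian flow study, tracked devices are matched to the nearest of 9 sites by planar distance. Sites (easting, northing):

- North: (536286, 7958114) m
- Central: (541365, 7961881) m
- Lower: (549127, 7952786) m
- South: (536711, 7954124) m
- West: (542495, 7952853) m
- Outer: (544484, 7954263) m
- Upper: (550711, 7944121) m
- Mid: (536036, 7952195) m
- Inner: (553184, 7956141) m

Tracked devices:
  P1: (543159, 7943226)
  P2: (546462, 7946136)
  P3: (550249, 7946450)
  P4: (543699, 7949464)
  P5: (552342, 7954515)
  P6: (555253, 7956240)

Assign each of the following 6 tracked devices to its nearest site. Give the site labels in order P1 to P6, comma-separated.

P1 → Upper (d²=57833729.00)
P2 → Upper (d²=22114226.00)
P3 → Upper (d²=5637685.00)
P4 → West (d²=12934937.00)
P5 → Inner (d²=3352840.00)
P6 → Inner (d²=4290562.00)

Upper, Upper, Upper, West, Inner, Inner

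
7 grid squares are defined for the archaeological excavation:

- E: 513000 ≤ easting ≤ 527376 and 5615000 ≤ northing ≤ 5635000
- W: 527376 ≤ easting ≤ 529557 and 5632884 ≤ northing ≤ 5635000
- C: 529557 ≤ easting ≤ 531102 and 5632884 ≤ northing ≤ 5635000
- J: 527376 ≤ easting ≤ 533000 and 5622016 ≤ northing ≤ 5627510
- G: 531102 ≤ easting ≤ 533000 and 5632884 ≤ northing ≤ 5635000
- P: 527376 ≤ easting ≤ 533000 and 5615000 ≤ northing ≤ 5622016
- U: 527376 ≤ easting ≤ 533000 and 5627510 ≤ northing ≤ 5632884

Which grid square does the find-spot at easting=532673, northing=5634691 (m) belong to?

The point has easting = 532673 and northing = 5634691.
Only G satisfies 531102 ≤ easting ≤ 533000 and 5632884 ≤ northing ≤ 5635000.

G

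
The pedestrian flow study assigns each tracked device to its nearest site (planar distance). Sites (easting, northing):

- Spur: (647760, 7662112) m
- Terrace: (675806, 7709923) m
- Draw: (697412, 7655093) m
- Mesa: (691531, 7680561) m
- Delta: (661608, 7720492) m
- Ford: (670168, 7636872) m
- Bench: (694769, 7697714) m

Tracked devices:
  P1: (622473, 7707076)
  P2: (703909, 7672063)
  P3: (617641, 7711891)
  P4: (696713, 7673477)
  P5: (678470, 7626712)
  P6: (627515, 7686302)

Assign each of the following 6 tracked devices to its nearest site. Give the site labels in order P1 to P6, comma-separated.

P1 → Delta (d²=1711537281.00)
P2 → Mesa (d²=225430888.00)
P3 → Delta (d²=2007074290.00)
P4 → Mesa (d²=77036180.00)
P5 → Ford (d²=172148804.00)
P6 → Spur (d²=995016125.00)

Delta, Mesa, Delta, Mesa, Ford, Spur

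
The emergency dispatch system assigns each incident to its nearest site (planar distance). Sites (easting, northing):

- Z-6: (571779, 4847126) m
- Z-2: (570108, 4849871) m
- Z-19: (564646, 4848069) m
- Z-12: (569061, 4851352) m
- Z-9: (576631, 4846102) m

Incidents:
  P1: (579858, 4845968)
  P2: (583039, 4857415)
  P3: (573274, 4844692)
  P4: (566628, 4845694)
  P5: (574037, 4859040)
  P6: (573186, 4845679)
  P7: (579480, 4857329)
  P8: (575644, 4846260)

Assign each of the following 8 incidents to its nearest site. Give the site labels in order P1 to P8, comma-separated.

P1 → Z-9 (d²=10431485.00)
P2 → Z-9 (d²=169046433.00)
P3 → Z-6 (d²=8159381.00)
P4 → Z-19 (d²=9568949.00)
P5 → Z-12 (d²=83865920.00)
P6 → Z-6 (d²=4073458.00)
P7 → Z-9 (d²=134162330.00)
P8 → Z-9 (d²=999133.00)

Z-9, Z-9, Z-6, Z-19, Z-12, Z-6, Z-9, Z-9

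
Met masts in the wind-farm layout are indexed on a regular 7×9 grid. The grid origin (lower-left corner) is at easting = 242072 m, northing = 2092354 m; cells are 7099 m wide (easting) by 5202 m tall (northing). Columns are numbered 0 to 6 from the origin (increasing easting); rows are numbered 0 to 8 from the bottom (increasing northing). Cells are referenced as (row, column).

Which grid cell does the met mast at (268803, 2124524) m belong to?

Column index: ⌊(268803 − 242072) / 7099⌋ = ⌊3.765⌋ = 3
Row offset from origin: ⌊(2124524 − 2092354) / 5202⌋ = ⌊6.184⌋ = 6 → row 6

(6, 3)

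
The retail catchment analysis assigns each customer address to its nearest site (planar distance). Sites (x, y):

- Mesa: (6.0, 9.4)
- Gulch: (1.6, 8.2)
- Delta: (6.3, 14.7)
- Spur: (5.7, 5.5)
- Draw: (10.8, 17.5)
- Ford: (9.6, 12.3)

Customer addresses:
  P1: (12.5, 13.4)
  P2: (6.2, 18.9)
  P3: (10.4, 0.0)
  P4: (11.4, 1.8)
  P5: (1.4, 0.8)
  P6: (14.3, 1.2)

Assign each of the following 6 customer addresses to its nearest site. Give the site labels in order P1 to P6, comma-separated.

Ford, Delta, Spur, Spur, Spur, Spur

P1 → Ford (d²=9.62)
P2 → Delta (d²=17.65)
P3 → Spur (d²=52.34)
P4 → Spur (d²=46.18)
P5 → Spur (d²=40.58)
P6 → Spur (d²=92.45)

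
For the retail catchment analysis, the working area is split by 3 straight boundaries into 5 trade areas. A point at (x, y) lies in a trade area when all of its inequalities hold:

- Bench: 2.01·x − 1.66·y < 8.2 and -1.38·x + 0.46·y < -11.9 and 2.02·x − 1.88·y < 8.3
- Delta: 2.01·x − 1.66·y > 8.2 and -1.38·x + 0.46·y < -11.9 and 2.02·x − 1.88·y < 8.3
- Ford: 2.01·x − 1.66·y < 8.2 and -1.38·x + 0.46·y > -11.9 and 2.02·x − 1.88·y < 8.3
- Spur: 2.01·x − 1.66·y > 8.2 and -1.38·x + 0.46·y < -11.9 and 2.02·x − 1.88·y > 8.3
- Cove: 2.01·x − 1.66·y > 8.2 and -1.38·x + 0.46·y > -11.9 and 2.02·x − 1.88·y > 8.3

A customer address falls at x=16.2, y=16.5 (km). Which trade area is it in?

2.01·16.2 − 1.66·16.5 = 5.172, which is < 8.2
-1.38·16.2 + 0.46·16.5 = -14.766, which is < -11.9
2.02·16.2 − 1.88·16.5 = 1.704, which is < 8.3
This sign pattern matches Bench.

Bench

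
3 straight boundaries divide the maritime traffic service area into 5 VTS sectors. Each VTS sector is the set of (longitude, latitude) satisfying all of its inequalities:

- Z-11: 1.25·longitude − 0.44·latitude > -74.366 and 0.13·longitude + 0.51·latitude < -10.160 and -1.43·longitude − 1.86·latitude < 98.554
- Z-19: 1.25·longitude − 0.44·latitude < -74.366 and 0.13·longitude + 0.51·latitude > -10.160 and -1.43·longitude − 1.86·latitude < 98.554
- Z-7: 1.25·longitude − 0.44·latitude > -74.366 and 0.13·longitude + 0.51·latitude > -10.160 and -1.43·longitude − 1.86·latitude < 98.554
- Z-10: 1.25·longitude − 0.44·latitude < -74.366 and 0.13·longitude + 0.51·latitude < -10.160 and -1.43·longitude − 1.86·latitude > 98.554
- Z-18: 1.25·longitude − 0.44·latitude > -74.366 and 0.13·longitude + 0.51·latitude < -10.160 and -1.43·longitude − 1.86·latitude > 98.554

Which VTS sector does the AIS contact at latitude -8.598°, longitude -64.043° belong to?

1.25·-64.043 − 0.44·-8.598 = -76.271, which is < -74.366
0.13·-64.043 + 0.51·-8.598 = -12.711, which is < -10.160
-1.43·-64.043 − 1.86·-8.598 = 107.574, which is > 98.554
This sign pattern matches Z-10.

Z-10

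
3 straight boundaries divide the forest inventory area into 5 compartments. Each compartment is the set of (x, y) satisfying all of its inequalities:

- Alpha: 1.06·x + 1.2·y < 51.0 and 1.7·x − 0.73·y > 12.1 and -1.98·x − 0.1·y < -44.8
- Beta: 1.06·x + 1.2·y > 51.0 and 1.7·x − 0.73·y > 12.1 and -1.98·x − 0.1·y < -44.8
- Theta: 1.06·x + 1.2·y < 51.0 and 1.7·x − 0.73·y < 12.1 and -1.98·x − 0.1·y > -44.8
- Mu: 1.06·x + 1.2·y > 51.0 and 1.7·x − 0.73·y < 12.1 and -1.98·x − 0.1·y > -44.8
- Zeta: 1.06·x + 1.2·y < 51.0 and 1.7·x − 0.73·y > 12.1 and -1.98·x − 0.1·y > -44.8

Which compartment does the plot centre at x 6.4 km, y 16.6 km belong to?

1.06·6.4 + 1.2·16.6 = 26.704, which is < 51.0
1.7·6.4 − 0.73·16.6 = -1.238, which is < 12.1
-1.98·6.4 − 0.1·16.6 = -14.332, which is > -44.8
This sign pattern matches Theta.

Theta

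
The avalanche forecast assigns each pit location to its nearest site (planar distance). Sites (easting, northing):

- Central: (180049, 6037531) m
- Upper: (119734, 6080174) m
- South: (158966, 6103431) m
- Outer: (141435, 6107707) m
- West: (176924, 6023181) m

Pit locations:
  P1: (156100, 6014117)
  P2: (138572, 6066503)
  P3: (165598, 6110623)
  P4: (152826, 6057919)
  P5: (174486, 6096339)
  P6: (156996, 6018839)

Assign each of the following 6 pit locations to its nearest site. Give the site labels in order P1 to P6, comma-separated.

West, Upper, South, Central, South, West

P1 → West (d²=515795072.00)
P2 → Upper (d²=541766485.00)
P3 → South (d²=95708288.00)
P4 → Central (d²=1156762273.00)
P5 → South (d²=291166864.00)
P6 → West (d²=415978148.00)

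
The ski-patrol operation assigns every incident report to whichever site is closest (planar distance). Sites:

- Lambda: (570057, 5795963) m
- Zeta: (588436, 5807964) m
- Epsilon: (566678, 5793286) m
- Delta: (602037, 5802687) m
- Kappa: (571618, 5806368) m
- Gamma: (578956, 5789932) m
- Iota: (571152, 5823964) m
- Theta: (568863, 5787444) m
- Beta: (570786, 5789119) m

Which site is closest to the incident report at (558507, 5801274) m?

Epsilon

Squared distances to each site:
Lambda: 161609221.000; Zeta: 940501141.000; Epsilon: 130573385.000; Delta: 1896857469.000; Kappa: 197847157.000; Gamma: 546802565.000; Iota: 674732125.000; Theta: 298515636.000; Beta: 298517866.000.
Minimum at Epsilon.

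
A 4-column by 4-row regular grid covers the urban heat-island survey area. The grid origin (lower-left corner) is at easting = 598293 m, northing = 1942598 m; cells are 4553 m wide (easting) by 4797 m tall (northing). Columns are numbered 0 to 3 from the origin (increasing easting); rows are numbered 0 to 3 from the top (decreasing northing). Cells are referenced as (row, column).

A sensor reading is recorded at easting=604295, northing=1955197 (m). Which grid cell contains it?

Column index: ⌊(604295 − 598293) / 4553⌋ = ⌊1.318⌋ = 1
Row offset from origin: ⌊(1955197 − 1942598) / 4797⌋ = ⌊2.626⌋ = 2 → row 1 (counted from top)

(1, 1)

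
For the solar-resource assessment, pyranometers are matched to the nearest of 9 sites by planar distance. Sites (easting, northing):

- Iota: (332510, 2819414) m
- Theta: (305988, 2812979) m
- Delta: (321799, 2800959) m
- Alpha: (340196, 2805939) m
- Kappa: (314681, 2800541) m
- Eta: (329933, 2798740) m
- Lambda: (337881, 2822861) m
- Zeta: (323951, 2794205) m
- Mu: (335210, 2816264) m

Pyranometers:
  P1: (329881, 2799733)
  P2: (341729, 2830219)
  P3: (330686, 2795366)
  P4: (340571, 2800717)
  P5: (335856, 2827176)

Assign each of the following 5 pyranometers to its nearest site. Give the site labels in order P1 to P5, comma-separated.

Eta, Lambda, Eta, Alpha, Lambda

P1 → Eta (d²=988753.00)
P2 → Lambda (d²=68947268.00)
P3 → Eta (d²=11950885.00)
P4 → Alpha (d²=27409909.00)
P5 → Lambda (d²=22719850.00)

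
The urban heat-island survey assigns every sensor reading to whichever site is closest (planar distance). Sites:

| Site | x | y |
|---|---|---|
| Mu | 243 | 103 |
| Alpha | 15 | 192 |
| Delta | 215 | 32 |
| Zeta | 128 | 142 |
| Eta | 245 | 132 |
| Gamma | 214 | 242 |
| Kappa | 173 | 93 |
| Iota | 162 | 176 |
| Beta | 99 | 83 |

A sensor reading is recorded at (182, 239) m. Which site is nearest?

Gamma

Squared distances to each site:
Mu: 22217.000; Alpha: 30098.000; Delta: 43938.000; Zeta: 12325.000; Eta: 15418.000; Gamma: 1033.000; Kappa: 21397.000; Iota: 4369.000; Beta: 31225.000.
Minimum at Gamma.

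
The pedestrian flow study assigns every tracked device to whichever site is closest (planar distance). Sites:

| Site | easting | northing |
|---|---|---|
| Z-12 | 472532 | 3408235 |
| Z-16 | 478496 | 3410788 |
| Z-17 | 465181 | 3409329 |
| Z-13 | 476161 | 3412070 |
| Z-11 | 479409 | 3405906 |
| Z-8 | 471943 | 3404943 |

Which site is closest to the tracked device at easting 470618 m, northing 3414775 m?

Z-13

Squared distances to each site:
Z-12: 46434996.000; Z-16: 77959053.000; Z-17: 59219885.000; Z-13: 38041874.000; Z-11: 155940842.000; Z-8: 98423849.000.
Minimum at Z-13.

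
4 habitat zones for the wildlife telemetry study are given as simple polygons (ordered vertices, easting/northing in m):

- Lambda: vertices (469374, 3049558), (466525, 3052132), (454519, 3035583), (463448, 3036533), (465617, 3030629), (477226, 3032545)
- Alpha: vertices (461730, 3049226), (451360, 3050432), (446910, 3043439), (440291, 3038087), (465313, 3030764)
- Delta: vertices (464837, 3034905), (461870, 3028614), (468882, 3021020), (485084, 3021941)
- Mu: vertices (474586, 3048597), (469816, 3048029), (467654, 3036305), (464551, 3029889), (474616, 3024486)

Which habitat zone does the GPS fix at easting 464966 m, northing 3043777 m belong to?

Lambda

Cast a ray rightward from (464966, 3043777). For each polygon, the edges (by vertex number in listed order) whose endpoints lie on opposite sides of northing = 3043777, where each meets that height, and whether that is right or left of the point:
Lambda: 2–3 at easting≈460463.6 (left), 6–1 at easting≈472042.1 (right) → 1 crossing.
Alpha: 2–3 at easting≈447125.1 (left), 5–1 at easting≈462787.5 (left) → 0 crossings.
Delta: no edge straddles that height → 0 crossings.
Mu: 2–3 at easting≈469031.9 (right), 5–1 at easting≈474592.0 (right) → 2 crossings.
Only Lambda has an odd count, so the point is inside Lambda.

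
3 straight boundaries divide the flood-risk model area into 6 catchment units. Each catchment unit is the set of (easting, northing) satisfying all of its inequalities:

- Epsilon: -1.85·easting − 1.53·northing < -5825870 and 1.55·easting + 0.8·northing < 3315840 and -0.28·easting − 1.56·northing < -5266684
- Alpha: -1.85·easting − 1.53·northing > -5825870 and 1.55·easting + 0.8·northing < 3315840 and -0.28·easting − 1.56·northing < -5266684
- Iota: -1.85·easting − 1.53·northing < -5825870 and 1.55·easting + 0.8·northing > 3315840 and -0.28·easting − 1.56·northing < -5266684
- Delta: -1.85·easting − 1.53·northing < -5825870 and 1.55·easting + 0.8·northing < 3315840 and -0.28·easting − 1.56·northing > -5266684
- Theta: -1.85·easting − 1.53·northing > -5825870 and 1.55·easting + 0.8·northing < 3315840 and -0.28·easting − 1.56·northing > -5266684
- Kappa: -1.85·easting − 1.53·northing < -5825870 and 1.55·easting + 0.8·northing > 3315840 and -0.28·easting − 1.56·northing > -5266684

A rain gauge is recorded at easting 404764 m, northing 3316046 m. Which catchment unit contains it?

-1.85·404764 − 1.53·3316046 = -5822363.780, which is > -5825870
1.55·404764 + 0.8·3316046 = 3280221.000, which is < 3315840
-0.28·404764 − 1.56·3316046 = -5286365.680, which is < -5266684
This sign pattern matches Alpha.

Alpha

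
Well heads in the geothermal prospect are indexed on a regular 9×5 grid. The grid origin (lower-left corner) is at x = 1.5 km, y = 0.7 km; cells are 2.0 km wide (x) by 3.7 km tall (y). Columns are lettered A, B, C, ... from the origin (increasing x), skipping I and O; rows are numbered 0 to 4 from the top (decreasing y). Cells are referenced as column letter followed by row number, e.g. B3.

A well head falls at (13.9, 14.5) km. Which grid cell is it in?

Column index: ⌊(13.9 − 1.5) / 2.0⌋ = ⌊6.200⌋ = 6 → column G
Row offset from origin: ⌊(14.5 − 0.7) / 3.7⌋ = ⌊3.730⌋ = 3 → row 1 (counted from top)

G1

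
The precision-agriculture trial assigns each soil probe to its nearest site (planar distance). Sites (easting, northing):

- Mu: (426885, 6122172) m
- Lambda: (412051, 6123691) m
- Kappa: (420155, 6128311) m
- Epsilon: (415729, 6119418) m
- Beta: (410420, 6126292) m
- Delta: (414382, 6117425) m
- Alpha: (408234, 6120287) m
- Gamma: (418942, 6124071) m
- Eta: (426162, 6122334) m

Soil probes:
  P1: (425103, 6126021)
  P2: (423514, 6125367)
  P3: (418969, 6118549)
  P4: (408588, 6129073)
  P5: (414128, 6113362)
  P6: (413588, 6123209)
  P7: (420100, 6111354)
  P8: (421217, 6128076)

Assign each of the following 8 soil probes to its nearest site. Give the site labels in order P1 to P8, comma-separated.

P1 → Eta (d²=14715450.00)
P2 → Eta (d²=16210993.00)
P3 → Epsilon (d²=11252761.00)
P4 → Beta (d²=11090185.00)
P5 → Delta (d²=16572485.00)
P6 → Lambda (d²=2594693.00)
P7 → Delta (d²=69552565.00)
P8 → Kappa (d²=1183069.00)

Eta, Eta, Epsilon, Beta, Delta, Lambda, Delta, Kappa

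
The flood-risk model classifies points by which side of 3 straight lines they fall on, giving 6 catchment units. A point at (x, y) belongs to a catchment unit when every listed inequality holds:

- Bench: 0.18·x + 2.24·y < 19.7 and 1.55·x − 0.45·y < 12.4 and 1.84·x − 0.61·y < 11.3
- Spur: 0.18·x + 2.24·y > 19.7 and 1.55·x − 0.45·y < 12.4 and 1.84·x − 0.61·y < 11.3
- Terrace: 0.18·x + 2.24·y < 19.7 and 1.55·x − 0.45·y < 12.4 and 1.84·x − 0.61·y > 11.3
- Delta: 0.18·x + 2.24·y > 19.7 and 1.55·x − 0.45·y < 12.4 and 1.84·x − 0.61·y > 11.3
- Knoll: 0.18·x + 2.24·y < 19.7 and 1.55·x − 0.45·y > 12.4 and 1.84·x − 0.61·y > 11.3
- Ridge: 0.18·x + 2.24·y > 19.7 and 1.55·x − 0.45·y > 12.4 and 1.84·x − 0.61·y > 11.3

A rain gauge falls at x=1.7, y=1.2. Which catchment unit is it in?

0.18·1.7 + 2.24·1.2 = 2.994, which is < 19.7
1.55·1.7 − 0.45·1.2 = 2.095, which is < 12.4
1.84·1.7 − 0.61·1.2 = 2.396, which is < 11.3
This sign pattern matches Bench.

Bench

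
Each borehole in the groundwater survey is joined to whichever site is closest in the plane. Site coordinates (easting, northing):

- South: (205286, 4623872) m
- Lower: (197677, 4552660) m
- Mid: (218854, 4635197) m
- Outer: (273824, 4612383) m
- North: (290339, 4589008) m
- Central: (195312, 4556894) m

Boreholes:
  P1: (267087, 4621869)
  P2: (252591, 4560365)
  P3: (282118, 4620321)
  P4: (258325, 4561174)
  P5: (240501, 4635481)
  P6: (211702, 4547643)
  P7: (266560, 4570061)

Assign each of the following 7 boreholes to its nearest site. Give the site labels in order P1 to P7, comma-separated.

P1 → Outer (d²=135371365.00)
P2 → North (d²=2245332953.00)
P3 → Outer (d²=131802280.00)
P4 → North (d²=1799627752.00)
P5 → Mid (d²=468673265.00)
P6 → Lower (d²=221870914.00)
P7 → North (d²=924429650.00)

Outer, North, Outer, North, Mid, Lower, North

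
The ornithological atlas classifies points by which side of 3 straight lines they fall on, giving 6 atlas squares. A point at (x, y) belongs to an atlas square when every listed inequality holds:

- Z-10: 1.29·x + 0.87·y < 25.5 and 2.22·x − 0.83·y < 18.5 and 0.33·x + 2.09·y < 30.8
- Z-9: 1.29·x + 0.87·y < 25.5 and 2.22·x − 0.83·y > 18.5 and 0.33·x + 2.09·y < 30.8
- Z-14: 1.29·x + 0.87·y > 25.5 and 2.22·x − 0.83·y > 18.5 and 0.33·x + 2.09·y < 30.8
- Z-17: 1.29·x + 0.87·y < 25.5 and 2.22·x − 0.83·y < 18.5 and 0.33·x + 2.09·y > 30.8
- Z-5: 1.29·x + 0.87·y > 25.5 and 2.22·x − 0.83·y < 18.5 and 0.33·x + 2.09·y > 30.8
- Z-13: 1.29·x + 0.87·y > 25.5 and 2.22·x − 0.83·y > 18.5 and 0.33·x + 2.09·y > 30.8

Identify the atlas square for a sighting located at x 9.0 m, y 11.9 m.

1.29·9.0 + 0.87·11.9 = 21.963, which is < 25.5
2.22·9.0 − 0.83·11.9 = 10.103, which is < 18.5
0.33·9.0 + 2.09·11.9 = 27.841, which is < 30.8
This sign pattern matches Z-10.

Z-10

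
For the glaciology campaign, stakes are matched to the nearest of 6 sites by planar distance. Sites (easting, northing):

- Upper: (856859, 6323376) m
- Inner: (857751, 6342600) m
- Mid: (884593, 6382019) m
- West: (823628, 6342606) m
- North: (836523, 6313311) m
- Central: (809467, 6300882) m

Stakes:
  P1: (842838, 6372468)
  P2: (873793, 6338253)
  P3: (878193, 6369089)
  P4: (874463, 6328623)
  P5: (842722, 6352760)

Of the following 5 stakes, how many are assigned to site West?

0

P1 → Inner
P2 → Inner
P3 → Mid
P4 → Upper
P5 → Inner
0 of the 5 go to West.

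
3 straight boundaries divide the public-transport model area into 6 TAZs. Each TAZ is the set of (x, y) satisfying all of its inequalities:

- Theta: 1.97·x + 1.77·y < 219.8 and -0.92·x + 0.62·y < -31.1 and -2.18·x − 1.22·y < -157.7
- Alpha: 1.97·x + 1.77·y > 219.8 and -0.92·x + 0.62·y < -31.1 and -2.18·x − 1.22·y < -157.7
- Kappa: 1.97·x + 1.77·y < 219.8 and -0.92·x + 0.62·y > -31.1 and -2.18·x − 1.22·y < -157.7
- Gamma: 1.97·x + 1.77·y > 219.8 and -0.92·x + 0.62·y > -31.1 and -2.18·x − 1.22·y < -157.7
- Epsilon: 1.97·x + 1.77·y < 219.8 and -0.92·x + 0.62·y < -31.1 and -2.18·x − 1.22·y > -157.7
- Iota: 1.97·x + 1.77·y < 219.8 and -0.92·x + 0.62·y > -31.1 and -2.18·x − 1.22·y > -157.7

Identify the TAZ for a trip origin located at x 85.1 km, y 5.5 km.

1.97·85.1 + 1.77·5.5 = 177.382, which is < 219.8
-0.92·85.1 + 0.62·5.5 = -74.882, which is < -31.1
-2.18·85.1 − 1.22·5.5 = -192.228, which is < -157.7
This sign pattern matches Theta.

Theta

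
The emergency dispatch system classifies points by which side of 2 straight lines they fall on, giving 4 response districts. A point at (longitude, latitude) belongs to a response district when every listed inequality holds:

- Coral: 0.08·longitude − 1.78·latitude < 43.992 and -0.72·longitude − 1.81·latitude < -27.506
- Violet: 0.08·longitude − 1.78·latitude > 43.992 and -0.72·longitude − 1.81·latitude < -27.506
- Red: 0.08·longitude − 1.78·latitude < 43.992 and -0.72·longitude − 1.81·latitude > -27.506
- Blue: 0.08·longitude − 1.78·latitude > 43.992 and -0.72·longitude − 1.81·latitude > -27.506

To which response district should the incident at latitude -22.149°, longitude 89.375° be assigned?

0.08·89.375 − 1.78·-22.149 = 46.575, which is > 43.992
-0.72·89.375 − 1.81·-22.149 = -24.260, which is > -27.506
This sign pattern matches Blue.

Blue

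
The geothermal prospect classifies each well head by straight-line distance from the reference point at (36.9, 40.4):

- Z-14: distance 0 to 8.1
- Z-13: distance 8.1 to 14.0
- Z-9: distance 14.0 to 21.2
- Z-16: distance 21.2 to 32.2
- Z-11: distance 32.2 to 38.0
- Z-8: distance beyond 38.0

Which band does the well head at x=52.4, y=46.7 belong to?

Distance = √((52.4−36.9)² + (46.7−40.4)²) = √(240.250 + 39.690) = 16.731.
14.0 ≤ 16.731 < 21.2 → Z-9.

Z-9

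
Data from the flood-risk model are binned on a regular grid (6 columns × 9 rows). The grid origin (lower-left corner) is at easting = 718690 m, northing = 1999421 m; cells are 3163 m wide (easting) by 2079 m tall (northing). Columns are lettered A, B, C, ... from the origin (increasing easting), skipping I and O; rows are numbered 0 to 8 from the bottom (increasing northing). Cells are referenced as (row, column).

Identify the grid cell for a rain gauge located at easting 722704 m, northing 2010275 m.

Column index: ⌊(722704 − 718690) / 3163⌋ = ⌊1.269⌋ = 1 → column B
Row offset from origin: ⌊(2010275 − 1999421) / 2079⌋ = ⌊5.221⌋ = 5 → row 5

(5, B)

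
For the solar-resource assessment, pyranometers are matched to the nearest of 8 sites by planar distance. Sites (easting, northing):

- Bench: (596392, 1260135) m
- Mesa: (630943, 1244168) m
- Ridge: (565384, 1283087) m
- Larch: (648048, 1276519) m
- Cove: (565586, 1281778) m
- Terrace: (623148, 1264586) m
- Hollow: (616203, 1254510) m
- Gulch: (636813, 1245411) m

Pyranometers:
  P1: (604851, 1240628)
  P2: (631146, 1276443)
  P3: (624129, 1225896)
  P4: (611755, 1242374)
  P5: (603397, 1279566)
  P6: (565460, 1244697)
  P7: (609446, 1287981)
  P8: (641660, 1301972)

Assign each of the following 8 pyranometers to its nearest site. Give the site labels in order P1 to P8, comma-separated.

P1 → Hollow (d²=321577828.00)
P2 → Terrace (d²=204556453.00)
P3 → Mesa (d²=380296580.00)
P4 → Hollow (d²=167067200.00)
P5 → Bench (d²=426633786.00)
P6 → Bench (d²=1195120468.00)
P7 → Terrace (d²=735070829.00)
P8 → Larch (d²=688661753.00)

Hollow, Terrace, Mesa, Hollow, Bench, Bench, Terrace, Larch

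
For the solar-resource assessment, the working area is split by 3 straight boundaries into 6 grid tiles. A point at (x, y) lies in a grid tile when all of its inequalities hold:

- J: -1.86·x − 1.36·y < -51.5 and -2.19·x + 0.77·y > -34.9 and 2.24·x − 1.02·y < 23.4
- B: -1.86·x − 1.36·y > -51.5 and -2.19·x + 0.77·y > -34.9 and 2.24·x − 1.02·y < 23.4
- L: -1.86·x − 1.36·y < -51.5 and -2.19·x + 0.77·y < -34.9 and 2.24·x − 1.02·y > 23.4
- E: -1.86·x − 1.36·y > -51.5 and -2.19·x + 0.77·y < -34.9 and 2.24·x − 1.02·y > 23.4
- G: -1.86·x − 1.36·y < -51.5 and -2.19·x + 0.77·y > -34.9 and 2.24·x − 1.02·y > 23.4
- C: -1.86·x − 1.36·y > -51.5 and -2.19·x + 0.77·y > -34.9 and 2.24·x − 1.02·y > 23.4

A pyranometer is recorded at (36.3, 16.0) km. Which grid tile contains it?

-1.86·36.3 − 1.36·16.0 = -89.278, which is < -51.5
-2.19·36.3 + 0.77·16.0 = -67.177, which is < -34.9
2.24·36.3 − 1.02·16.0 = 64.992, which is > 23.4
This sign pattern matches L.

L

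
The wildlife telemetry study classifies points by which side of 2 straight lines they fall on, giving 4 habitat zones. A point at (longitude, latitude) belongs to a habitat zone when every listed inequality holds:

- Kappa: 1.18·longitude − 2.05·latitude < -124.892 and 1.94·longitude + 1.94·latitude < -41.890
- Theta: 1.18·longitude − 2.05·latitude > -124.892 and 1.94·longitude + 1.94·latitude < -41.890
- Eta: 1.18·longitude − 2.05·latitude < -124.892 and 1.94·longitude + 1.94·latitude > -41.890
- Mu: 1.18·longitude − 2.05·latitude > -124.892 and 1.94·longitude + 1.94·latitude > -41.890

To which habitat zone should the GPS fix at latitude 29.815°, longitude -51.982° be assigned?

Theta

1.18·-51.982 − 2.05·29.815 = -122.460, which is > -124.892
1.94·-51.982 + 1.94·29.815 = -43.004, which is < -41.890
This sign pattern matches Theta.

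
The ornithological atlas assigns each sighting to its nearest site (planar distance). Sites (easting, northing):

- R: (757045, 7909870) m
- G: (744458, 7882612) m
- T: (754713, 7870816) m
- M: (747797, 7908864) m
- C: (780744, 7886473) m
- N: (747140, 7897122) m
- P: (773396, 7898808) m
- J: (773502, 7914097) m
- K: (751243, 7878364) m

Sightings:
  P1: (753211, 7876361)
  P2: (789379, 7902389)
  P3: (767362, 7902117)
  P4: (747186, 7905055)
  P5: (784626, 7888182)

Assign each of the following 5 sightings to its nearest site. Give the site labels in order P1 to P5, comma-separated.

K, P, P, M, C

P1 → K (d²=7885033.00)
P2 → P (d²=268279850.00)
P3 → P (d²=47358637.00)
P4 → M (d²=14881802.00)
P5 → C (d²=17990605.00)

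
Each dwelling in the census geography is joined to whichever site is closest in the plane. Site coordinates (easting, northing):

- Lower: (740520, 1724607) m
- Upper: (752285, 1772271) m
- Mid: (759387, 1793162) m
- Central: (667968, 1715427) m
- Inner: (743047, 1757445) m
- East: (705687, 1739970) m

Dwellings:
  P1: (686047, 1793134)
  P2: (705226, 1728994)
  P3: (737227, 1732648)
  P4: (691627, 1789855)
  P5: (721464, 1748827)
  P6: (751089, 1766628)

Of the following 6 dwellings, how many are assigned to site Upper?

1

P1 → East
P2 → East
P3 → Lower
P4 → East
P5 → East
P6 → Upper
1 of the 6 goes to Upper.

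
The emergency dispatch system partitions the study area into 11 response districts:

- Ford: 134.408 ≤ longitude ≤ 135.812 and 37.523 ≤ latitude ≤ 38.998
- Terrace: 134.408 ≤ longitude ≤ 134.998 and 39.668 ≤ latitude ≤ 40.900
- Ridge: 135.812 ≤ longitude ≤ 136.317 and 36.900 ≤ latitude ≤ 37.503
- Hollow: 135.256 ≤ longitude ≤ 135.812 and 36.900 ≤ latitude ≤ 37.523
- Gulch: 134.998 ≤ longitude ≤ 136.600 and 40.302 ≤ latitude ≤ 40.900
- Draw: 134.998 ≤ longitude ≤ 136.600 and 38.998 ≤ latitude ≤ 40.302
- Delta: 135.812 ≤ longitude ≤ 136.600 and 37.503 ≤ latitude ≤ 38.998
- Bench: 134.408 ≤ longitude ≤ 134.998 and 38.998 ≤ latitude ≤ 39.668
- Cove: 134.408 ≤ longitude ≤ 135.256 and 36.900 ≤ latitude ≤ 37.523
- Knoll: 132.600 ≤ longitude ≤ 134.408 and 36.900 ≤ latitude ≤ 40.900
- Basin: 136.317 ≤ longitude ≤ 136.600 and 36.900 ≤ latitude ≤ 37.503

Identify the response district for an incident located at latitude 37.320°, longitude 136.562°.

The point has longitude = 136.562 and latitude = 37.320.
Only Basin satisfies 136.317 ≤ longitude ≤ 136.600 and 36.900 ≤ latitude ≤ 37.503.

Basin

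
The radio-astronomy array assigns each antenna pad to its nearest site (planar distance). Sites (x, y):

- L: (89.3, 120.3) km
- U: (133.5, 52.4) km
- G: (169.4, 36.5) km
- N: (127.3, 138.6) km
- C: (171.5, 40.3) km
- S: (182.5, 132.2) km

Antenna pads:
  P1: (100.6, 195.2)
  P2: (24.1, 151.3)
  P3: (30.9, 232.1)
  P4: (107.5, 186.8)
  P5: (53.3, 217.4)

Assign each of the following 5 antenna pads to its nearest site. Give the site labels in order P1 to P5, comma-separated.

P1 → N (d²=3916.45)
P2 → L (d²=5212.04)
P3 → L (d²=15909.80)
P4 → N (d²=2715.28)
P5 → L (d²=10724.41)

N, L, L, N, L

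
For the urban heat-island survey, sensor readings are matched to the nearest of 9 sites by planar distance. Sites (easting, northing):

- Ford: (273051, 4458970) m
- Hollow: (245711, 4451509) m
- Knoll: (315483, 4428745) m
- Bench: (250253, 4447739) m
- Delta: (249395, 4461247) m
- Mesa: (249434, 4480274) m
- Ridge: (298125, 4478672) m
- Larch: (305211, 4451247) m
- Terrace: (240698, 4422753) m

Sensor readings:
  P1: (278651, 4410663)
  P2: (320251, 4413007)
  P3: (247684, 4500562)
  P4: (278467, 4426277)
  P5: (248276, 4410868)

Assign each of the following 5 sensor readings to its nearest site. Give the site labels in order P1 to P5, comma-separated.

P1 → Terrace (d²=1586598309.00)
P2 → Knoll (d²=270418468.00)
P3 → Mesa (d²=414665444.00)
P4 → Ford (d²=1098165305.00)
P5 → Terrace (d²=198679309.00)

Terrace, Knoll, Mesa, Ford, Terrace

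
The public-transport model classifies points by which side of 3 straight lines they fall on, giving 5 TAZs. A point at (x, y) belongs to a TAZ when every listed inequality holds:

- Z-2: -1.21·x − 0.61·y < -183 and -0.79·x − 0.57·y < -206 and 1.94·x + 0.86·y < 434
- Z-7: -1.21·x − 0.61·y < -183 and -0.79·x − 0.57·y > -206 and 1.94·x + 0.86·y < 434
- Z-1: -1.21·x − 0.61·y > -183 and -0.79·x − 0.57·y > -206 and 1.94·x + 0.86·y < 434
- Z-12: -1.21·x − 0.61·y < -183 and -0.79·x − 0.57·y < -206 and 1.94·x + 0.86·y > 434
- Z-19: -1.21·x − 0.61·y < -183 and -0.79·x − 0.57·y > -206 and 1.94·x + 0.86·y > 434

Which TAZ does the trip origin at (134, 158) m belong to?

-1.21·134 − 0.61·158 = -258.520, which is < -183
-0.79·134 − 0.57·158 = -195.920, which is > -206
1.94·134 + 0.86·158 = 395.840, which is < 434
This sign pattern matches Z-7.

Z-7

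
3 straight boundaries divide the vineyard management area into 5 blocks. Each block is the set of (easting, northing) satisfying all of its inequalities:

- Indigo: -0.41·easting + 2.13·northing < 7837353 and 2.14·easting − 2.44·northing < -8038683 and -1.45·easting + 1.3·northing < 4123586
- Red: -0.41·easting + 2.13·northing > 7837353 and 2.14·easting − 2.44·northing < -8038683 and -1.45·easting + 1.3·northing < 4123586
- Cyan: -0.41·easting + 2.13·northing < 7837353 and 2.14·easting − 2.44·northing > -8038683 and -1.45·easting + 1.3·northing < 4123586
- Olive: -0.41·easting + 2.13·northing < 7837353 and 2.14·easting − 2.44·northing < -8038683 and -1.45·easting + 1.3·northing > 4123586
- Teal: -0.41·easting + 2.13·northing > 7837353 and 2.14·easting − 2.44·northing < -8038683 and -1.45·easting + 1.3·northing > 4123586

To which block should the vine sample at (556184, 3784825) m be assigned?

Indigo

-0.41·556184 + 2.13·3784825 = 7833641.810, which is < 7837353
2.14·556184 − 2.44·3784825 = -8044739.240, which is < -8038683
-1.45·556184 + 1.3·3784825 = 4113805.700, which is < 4123586
This sign pattern matches Indigo.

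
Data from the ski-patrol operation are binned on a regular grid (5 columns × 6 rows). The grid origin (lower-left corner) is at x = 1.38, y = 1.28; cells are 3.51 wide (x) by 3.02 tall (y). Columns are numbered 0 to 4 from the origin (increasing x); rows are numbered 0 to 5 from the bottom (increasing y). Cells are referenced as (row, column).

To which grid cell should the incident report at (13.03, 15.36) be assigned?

(4, 3)

Column index: ⌊(13.03 − 1.38) / 3.51⌋ = ⌊3.319⌋ = 3
Row offset from origin: ⌊(15.36 − 1.28) / 3.02⌋ = ⌊4.662⌋ = 4 → row 4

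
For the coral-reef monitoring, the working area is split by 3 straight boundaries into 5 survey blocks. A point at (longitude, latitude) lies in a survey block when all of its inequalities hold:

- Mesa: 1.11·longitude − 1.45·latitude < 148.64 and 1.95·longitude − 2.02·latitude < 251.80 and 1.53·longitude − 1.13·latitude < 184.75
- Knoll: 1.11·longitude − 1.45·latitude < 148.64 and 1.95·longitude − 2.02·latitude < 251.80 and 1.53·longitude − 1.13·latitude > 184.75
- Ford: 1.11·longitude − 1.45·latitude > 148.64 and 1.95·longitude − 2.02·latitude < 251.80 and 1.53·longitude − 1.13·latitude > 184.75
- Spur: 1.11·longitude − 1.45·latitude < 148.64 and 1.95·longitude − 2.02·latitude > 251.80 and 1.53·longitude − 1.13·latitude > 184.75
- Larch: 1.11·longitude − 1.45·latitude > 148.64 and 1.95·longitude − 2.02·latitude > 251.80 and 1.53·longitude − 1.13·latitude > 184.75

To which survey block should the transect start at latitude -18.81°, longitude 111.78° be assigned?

1.11·111.78 − 1.45·-18.81 = 151.350, which is > 148.64
1.95·111.78 − 2.02·-18.81 = 255.967, which is > 251.80
1.53·111.78 − 1.13·-18.81 = 192.279, which is > 184.75
This sign pattern matches Larch.

Larch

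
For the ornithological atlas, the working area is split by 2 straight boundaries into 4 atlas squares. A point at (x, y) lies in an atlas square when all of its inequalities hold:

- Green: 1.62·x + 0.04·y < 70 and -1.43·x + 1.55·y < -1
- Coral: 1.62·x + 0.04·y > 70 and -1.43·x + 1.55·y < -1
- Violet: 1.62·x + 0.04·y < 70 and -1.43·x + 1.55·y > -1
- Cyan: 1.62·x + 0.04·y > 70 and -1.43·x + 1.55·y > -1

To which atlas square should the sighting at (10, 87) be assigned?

Violet

1.62·10 + 0.04·87 = 19.680, which is < 70
-1.43·10 + 1.55·87 = 120.550, which is > -1
This sign pattern matches Violet.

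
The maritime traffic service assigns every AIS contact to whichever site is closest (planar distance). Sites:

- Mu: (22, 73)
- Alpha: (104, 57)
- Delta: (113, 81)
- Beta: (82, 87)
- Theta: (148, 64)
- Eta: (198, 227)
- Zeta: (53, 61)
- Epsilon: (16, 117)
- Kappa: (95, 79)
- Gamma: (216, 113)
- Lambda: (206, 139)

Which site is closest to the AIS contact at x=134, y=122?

Squared distances to each site:
Mu: 14945.000; Alpha: 5125.000; Delta: 2122.000; Beta: 3929.000; Theta: 3560.000; Eta: 15121.000; Zeta: 10282.000; Epsilon: 13949.000; Kappa: 3370.000; Gamma: 6805.000; Lambda: 5473.000.
Minimum at Delta.

Delta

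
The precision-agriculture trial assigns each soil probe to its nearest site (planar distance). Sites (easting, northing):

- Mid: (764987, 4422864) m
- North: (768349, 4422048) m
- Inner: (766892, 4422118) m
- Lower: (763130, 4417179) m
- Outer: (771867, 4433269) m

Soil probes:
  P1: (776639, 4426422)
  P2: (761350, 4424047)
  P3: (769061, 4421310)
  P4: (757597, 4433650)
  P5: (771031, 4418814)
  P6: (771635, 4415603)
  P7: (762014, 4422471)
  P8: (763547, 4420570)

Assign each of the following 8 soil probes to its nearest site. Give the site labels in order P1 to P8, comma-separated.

Outer, Mid, North, Mid, North, North, Mid, Mid

P1 → Outer (d²=69653393.00)
P2 → Mid (d²=14627258.00)
P3 → North (d²=1051588.00)
P4 → Mid (d²=170949896.00)
P5 → North (d²=17651880.00)
P6 → North (d²=52335821.00)
P7 → Mid (d²=8993178.00)
P8 → Mid (d²=7336036.00)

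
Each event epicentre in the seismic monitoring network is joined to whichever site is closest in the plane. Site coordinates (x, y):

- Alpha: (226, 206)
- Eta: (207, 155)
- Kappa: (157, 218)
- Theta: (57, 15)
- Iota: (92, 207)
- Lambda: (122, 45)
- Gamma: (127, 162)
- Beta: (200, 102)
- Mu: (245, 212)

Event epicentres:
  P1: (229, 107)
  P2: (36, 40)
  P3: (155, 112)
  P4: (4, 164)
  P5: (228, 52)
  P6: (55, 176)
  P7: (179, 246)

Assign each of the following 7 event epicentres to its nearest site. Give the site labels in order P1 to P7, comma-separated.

P1 → Beta (d²=866.00)
P2 → Theta (d²=1066.00)
P3 → Beta (d²=2125.00)
P4 → Iota (d²=9593.00)
P5 → Beta (d²=3284.00)
P6 → Iota (d²=2330.00)
P7 → Kappa (d²=1268.00)

Beta, Theta, Beta, Iota, Beta, Iota, Kappa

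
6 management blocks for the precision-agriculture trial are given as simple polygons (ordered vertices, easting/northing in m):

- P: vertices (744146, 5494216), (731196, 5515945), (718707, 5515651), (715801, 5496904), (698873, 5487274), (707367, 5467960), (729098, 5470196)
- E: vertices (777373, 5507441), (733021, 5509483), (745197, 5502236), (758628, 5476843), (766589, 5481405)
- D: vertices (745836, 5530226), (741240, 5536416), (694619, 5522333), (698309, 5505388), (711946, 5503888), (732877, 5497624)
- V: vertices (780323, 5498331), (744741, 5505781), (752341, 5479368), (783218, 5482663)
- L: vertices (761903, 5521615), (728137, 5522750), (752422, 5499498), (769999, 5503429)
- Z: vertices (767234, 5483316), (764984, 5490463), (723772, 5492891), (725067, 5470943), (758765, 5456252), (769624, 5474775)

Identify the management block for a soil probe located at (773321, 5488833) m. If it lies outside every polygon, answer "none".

Cast a ray rightward from (773321, 5488833). For each polygon, the edges (by vertex number in listed order) whose endpoints lie on opposite sides of northing = 5488833, where each meets that height, and whether that is right or left of the point:
P: 4–5 at easting≈701613.5 (left), 7–1 at easting≈740773.7 (left) → 0 crossings.
E: 3–4 at easting≈752286.2 (left), 5–1 at easting≈769665.6 (left) → 0 crossings.
D: no edge straddles that height → 0 crossings.
V: 2–3 at easting≈749617.6 (left), 4–1 at easting≈782078.0 (right) → 1 crossing.
L: no edge straddles that height → 0 crossings.
Z: 1–2 at easting≈765497.2 (left), 3–4 at easting≈724011.4 (left) → 0 crossings.
Only V has an odd count, so the point is inside V.

V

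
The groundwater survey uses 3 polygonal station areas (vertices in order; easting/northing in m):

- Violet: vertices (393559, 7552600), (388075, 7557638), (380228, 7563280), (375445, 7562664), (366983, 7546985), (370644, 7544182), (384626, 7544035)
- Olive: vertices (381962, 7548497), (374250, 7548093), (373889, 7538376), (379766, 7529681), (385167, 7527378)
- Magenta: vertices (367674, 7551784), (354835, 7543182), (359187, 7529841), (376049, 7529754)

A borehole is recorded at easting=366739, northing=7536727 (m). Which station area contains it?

Magenta

Cast a ray rightward from (366739, 7536727). For each polygon, the edges (by vertex number in listed order) whose endpoints lie on opposite sides of northing = 7536727, where each meets that height, and whether that is right or left of the point:
Violet: no edge straddles that height → 0 crossings.
Olive: 3–4 at easting≈375003.6 (right), 5–1 at easting≈383748.2 (right) → 2 crossings.
Magenta: 2–3 at easting≈356940.7 (left), 4–1 at easting≈373398.1 (right) → 1 crossing.
Only Magenta has an odd count, so the point is inside Magenta.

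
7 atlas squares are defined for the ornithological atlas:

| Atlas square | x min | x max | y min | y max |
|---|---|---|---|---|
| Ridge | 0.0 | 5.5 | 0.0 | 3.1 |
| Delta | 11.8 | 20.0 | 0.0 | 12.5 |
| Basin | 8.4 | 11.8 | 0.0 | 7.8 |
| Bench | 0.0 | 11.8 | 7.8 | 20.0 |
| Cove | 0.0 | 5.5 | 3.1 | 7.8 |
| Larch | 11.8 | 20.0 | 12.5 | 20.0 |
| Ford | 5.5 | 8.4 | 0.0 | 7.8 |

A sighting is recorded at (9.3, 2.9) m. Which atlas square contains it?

Basin

The point has x = 9.3 and y = 2.9.
Only Basin satisfies 8.4 ≤ x ≤ 11.8 and 0.0 ≤ y ≤ 7.8.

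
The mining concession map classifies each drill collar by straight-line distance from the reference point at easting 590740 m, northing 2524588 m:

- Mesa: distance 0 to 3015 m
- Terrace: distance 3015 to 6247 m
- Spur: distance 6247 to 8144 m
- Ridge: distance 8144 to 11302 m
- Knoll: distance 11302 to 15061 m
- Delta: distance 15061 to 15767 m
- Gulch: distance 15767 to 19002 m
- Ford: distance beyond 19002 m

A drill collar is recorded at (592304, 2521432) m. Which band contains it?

Terrace

Distance = √((592304−590740)² + (2521432−2524588)²) = √(2446096.000 + 9960336.000) = 3522.277 m.
3015 ≤ 3522.277 < 6247 → Terrace.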